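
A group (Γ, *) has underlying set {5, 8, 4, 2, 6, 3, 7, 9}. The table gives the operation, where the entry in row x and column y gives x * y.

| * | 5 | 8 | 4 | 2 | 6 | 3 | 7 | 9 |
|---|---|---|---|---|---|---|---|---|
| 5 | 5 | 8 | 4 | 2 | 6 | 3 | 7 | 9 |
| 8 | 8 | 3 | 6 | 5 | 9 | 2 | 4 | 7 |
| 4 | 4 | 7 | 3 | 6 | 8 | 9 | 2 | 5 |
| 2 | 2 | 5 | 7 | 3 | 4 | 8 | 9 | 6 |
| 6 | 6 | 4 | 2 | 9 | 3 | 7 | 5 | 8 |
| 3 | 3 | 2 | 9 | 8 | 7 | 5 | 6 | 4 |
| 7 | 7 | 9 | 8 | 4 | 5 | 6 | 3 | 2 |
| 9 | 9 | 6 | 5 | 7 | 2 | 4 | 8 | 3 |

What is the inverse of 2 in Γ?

First locate the identity: row 5 matches the header, so 5 is the identity.
Scan row 2 for 5: 2 * 8 = 5. Hence 2^(-1) = 8.

8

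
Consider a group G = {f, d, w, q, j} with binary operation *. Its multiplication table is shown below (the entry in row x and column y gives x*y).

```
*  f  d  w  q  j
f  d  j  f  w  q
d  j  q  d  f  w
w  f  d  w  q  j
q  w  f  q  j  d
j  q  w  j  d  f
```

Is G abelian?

Check whether the table is symmetric across its main diagonal.
Every entry (row x, col y) equals the entry (row y, col x), so G is abelian.

Yes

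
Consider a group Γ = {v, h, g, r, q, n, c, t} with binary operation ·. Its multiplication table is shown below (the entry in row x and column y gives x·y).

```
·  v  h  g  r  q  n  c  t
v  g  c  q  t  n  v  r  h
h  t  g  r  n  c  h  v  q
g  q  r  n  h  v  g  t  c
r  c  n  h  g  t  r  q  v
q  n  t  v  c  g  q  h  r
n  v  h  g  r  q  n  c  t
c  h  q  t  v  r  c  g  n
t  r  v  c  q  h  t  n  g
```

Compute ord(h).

4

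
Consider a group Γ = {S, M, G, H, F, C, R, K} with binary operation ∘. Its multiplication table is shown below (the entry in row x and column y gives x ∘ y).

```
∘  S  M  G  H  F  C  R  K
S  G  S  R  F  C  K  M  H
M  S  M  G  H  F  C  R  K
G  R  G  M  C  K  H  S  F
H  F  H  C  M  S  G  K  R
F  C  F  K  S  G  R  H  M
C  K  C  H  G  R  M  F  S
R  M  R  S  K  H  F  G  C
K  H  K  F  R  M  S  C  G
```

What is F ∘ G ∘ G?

F ∘ G = K
K ∘ G = F

F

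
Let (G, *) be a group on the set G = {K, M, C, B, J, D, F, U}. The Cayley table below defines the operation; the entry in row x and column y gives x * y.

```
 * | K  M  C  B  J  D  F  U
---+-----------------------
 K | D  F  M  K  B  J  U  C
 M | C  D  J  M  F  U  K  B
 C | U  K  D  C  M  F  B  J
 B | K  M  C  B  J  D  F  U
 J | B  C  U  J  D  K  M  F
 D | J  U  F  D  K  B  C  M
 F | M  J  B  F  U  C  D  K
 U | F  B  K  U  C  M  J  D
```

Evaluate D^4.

B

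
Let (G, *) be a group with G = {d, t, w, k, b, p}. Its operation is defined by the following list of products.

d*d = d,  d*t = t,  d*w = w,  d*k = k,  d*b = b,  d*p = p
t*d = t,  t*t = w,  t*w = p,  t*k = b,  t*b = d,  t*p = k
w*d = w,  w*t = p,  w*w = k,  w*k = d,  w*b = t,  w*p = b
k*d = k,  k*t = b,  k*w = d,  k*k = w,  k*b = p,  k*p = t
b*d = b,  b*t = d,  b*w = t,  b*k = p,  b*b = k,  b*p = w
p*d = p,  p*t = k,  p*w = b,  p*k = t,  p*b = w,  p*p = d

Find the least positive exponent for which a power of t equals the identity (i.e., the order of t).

The identity element is d (its row matches the header).
t^1 = t
t^2 = t*t = w
t^3 = w*t = p
t^4 = p*t = k
t^5 = k*t = b
t^6 = b*t = d
The first power of t equal to the identity is t^6, so ord(t) = 6.

6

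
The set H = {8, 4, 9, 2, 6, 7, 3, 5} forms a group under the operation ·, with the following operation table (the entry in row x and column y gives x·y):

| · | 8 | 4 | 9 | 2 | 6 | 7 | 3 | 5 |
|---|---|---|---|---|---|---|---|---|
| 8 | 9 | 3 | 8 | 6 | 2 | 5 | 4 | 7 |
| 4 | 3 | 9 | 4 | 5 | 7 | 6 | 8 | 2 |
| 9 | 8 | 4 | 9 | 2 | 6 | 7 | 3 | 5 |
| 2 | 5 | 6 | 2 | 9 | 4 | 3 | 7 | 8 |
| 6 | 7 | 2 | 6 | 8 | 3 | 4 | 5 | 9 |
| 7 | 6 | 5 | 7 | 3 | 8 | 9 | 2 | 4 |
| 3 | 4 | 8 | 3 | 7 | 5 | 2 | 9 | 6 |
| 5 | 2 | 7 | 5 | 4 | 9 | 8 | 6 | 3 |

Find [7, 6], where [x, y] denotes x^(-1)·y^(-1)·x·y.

Identity is 9; from the table 7^(-1) = 7 and 6^(-1) = 5.
7·5 = 4
4·7 = 6
6·6 = 3
(Structurally, H here is isomorphic to the dihedral group D_4.)

3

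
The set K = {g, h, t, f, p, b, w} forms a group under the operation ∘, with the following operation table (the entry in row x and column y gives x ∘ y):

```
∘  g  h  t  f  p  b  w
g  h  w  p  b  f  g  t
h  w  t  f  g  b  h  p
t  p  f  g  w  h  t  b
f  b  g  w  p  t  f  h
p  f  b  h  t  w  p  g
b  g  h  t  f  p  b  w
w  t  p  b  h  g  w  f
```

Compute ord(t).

7

The identity element is b (its row matches the header).
t^1 = t
t^2 = t ∘ t = g
t^3 = g ∘ t = p
t^4 = p ∘ t = h
t^5 = h ∘ t = f
t^6 = f ∘ t = w
t^7 = w ∘ t = b
The first power of t equal to the identity is t^7, so ord(t) = 7.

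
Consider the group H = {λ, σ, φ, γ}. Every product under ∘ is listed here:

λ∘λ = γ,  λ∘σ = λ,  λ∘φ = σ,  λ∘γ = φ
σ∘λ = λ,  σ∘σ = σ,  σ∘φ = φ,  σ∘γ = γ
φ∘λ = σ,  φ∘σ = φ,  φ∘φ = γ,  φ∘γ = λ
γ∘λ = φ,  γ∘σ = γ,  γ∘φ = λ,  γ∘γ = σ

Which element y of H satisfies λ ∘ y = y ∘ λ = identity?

φ

First locate the identity: row σ matches the header, so σ is the identity.
Scan row λ for σ: λ ∘ φ = σ. Hence λ^(-1) = φ.
(Structurally, H here is isomorphic to the cyclic group Z_4.)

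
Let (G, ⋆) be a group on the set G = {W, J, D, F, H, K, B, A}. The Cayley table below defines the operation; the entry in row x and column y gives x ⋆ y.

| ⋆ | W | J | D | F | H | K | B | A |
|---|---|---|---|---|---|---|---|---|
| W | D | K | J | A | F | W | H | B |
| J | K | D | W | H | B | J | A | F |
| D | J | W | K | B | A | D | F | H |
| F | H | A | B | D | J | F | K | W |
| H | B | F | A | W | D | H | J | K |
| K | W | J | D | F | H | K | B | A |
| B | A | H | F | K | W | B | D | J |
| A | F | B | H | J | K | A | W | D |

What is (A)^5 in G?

A

A^1 = A
A^2 = A ⋆ A = D
A^3 = D ⋆ A = H
A^4 = H ⋆ A = K
A^5 = K ⋆ A = A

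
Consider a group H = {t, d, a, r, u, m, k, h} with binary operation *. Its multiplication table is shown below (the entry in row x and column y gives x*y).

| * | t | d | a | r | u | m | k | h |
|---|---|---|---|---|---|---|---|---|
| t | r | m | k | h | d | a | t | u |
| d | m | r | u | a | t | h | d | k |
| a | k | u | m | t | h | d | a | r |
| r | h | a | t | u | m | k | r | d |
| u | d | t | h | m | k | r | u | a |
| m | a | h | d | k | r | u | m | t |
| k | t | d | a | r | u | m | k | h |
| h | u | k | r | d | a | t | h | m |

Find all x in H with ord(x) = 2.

Identity is k. Compute the order of each non-identity element by repeated multiplication:
  t: t → r → h → u → d → m → a → k  (order 8)
  d: d → r → a → u → t → m → h → k  (order 8)
  a: a → m → d → u → h → r → t → k  (order 8)
  r: r → u → m → k  (order 4)
  u: u → k  (order 2)
  m: m → u → r → k  (order 4)
  h: h → m → t → u → a → r → d → k  (order 8)
Elements of order 2: {u}.
(Structurally, H here is isomorphic to the cyclic group Z_8.)

{u}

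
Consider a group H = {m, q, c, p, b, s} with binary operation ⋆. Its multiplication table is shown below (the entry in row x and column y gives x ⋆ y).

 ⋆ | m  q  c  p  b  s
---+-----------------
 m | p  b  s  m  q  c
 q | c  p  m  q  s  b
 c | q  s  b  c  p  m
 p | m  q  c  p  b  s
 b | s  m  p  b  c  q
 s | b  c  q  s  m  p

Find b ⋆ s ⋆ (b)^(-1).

m

The identity is p. In row b, the entry p sits in column c, so b^(-1) = c.
b ⋆ s = q
q ⋆ c = m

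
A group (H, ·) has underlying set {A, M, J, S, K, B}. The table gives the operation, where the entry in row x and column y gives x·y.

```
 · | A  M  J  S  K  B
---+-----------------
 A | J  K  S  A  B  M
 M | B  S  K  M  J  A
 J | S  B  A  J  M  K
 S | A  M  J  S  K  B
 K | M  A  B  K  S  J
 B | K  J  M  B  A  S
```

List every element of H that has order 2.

{B, K, M}

Identity is S. Compute the order of each non-identity element by repeated multiplication:
  A: A → J → S  (order 3)
  M: M → S  (order 2)
  J: J → A → S  (order 3)
  K: K → S  (order 2)
  B: B → S  (order 2)
Elements of order 2: {B, K, M}.
(Structurally, H here is isomorphic to the symmetric group S_3.)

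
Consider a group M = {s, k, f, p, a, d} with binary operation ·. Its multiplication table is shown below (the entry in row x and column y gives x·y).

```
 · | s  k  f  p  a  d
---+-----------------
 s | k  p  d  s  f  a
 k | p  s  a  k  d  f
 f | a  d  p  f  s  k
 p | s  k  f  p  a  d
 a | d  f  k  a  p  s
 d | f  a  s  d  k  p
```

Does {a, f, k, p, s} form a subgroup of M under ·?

No

s·f = d, which is not in {a, f, k, p, s}.
The subset is not closed under ·, so it is not a subgroup.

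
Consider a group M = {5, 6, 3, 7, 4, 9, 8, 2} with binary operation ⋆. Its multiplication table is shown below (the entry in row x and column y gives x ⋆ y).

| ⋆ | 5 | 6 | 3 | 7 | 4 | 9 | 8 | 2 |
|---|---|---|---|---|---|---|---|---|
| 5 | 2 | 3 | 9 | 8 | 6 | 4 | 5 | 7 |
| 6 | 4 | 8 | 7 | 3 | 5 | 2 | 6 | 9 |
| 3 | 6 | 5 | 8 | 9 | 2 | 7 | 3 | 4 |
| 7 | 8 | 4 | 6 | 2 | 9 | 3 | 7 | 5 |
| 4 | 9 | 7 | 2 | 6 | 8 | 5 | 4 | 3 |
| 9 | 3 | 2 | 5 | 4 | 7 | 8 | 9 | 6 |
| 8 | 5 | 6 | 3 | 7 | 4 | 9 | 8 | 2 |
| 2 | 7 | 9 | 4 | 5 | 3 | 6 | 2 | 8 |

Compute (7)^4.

7^1 = 7
7^2 = 7 ⋆ 7 = 2
7^3 = 2 ⋆ 7 = 5
7^4 = 5 ⋆ 7 = 8

8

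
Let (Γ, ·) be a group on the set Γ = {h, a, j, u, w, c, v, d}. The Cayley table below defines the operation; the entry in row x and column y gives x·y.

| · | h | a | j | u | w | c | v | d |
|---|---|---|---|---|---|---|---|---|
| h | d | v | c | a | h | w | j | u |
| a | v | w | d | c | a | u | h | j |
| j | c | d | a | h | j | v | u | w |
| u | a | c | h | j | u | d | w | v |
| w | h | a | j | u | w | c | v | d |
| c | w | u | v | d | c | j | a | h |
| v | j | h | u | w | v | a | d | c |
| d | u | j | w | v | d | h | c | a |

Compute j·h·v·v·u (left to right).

j·h = c
c·v = a
a·v = h
h·u = a
(Structurally, Γ here is isomorphic to the cyclic group Z_8.)

a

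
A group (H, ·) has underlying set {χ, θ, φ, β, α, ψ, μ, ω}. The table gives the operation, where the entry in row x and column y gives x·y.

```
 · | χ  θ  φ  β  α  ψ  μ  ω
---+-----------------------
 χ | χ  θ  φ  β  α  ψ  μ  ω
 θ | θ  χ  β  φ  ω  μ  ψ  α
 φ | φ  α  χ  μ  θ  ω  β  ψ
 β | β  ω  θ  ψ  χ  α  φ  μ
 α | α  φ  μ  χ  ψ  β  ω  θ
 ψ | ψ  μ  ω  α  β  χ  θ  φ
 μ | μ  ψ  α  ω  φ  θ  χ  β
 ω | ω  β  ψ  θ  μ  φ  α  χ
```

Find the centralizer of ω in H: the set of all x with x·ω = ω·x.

Compare row ω with column ω entry by entry.
φ·ω = ψ = ω·φ, so φ commutes with ω.
β·ω = μ but ω·β = θ, so β does not.
Collecting the elements that commute with ω: C(ω) = {φ, χ, ψ, ω}.

{φ, χ, ψ, ω}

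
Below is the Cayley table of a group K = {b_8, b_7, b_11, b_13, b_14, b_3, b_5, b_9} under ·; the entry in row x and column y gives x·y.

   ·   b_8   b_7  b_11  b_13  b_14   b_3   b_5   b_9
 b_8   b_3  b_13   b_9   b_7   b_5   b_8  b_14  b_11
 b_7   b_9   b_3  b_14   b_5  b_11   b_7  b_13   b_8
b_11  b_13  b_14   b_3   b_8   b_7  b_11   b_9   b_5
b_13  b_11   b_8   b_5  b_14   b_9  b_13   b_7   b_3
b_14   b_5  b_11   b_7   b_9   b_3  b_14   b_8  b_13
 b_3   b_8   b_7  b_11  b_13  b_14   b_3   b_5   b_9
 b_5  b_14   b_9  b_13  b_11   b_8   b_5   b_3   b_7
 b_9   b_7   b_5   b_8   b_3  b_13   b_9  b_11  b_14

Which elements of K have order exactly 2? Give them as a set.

{b_11, b_14, b_5, b_7, b_8}

Identity is b_3. Compute the order of each non-identity element by repeated multiplication:
  b_8: b_8 → b_3  (order 2)
  b_7: b_7 → b_3  (order 2)
  b_11: b_11 → b_3  (order 2)
  b_13: b_13 → b_14 → b_9 → b_3  (order 4)
  b_14: b_14 → b_3  (order 2)
  b_5: b_5 → b_3  (order 2)
  b_9: b_9 → b_14 → b_13 → b_3  (order 4)
Elements of order 2: {b_11, b_14, b_5, b_7, b_8}.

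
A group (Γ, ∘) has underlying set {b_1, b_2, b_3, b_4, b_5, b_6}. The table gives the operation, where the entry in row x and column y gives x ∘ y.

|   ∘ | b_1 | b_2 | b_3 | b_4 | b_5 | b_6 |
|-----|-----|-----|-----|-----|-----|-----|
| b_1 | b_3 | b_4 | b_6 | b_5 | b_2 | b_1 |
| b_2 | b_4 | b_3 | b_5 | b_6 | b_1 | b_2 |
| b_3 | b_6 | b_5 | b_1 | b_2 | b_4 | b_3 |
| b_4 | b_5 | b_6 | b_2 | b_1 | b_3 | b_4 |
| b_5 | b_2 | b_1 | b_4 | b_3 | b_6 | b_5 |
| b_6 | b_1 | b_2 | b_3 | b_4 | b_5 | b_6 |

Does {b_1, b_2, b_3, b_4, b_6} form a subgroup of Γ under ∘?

No

b_4 ∘ b_1 = b_5, which is not in {b_1, b_2, b_3, b_4, b_6}.
The subset is not closed under ∘, so it is not a subgroup.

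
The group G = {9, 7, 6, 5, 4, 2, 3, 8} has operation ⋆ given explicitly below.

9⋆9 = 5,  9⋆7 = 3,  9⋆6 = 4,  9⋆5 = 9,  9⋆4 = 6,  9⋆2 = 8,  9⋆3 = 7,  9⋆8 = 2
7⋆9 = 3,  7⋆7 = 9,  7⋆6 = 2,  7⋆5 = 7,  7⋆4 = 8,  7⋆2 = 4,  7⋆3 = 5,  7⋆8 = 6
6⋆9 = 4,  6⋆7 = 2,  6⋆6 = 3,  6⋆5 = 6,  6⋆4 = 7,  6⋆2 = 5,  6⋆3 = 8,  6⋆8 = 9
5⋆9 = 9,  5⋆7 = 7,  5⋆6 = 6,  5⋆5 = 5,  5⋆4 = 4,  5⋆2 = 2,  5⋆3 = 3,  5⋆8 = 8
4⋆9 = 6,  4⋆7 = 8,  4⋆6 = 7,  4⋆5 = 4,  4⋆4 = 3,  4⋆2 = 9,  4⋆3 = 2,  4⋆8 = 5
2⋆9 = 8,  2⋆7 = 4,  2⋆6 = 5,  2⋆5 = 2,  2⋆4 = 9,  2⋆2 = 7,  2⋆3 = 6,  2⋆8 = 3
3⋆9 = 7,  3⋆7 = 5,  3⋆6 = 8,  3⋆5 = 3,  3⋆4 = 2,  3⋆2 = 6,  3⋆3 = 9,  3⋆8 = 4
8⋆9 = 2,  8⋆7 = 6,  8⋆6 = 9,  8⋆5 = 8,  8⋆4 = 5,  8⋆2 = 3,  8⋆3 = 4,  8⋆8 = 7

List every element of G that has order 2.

{9}

Identity is 5. Compute the order of each non-identity element by repeated multiplication:
  9: 9 → 5  (order 2)
  7: 7 → 9 → 3 → 5  (order 4)
  6: 6 → 3 → 8 → 9 → 4 → 7 → 2 → 5  (order 8)
  4: 4 → 3 → 2 → 9 → 6 → 7 → 8 → 5  (order 8)
  2: 2 → 7 → 4 → 9 → 8 → 3 → 6 → 5  (order 8)
  3: 3 → 9 → 7 → 5  (order 4)
  8: 8 → 7 → 6 → 9 → 2 → 3 → 4 → 5  (order 8)
Elements of order 2: {9}.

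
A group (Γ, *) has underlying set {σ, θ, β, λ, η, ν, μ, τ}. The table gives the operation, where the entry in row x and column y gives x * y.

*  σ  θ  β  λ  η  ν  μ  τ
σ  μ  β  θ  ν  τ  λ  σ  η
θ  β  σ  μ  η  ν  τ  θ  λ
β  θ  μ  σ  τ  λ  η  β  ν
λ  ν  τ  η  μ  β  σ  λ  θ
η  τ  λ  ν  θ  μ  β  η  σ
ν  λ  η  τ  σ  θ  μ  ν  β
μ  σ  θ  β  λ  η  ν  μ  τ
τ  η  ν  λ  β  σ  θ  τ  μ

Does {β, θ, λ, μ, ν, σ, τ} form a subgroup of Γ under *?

θ * λ = η, which is not in {β, θ, λ, μ, ν, σ, τ}.
The subset is not closed under *, so it is not a subgroup.

No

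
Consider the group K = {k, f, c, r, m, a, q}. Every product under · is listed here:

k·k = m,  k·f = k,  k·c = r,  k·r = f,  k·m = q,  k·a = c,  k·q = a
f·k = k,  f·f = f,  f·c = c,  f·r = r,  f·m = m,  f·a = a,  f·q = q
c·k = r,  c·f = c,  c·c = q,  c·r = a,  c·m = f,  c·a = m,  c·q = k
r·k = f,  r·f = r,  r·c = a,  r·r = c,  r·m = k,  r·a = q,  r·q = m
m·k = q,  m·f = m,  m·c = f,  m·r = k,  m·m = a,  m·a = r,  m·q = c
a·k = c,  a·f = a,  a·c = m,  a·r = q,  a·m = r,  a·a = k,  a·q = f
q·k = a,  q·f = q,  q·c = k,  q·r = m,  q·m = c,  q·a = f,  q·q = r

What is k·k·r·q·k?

k·k = m
m·r = k
k·q = a
a·k = c
(Structurally, K here is isomorphic to the cyclic group Z_7.)

c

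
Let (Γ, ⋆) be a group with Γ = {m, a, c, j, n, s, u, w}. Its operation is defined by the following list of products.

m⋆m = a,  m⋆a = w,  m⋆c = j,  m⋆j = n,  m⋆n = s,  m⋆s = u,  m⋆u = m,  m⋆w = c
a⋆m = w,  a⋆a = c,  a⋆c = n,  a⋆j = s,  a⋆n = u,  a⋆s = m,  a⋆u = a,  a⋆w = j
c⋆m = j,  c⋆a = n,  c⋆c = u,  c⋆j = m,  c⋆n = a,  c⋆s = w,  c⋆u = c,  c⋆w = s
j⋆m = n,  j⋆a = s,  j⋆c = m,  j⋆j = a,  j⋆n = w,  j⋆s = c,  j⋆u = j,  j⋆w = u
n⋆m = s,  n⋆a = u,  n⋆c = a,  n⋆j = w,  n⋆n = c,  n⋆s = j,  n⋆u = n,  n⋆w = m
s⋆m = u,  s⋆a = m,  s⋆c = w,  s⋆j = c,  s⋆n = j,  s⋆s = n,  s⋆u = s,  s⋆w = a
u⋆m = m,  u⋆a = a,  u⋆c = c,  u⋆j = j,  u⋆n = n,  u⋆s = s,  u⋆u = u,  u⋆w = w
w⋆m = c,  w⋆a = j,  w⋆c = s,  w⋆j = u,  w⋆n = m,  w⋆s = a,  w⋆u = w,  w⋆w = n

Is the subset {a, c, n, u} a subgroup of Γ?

Yes

{a, c, n, u} contains the identity u.
Checking products: every product of two elements of {a, c, n, u} (read from the table) lies in {a, c, n, u}, so the set is closed.
In a finite group, a nonempty closed subset is a subgroup. So {a, c, n, u} ≤ Γ.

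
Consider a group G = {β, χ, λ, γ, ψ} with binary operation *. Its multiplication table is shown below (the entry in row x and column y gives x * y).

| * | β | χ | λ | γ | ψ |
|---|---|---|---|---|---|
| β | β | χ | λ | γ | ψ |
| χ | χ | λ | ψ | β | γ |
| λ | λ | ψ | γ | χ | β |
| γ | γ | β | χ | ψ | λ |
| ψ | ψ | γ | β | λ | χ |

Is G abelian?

Check whether the table is symmetric across its main diagonal.
Every entry (row x, col y) equals the entry (row y, col x), so G is abelian.

Yes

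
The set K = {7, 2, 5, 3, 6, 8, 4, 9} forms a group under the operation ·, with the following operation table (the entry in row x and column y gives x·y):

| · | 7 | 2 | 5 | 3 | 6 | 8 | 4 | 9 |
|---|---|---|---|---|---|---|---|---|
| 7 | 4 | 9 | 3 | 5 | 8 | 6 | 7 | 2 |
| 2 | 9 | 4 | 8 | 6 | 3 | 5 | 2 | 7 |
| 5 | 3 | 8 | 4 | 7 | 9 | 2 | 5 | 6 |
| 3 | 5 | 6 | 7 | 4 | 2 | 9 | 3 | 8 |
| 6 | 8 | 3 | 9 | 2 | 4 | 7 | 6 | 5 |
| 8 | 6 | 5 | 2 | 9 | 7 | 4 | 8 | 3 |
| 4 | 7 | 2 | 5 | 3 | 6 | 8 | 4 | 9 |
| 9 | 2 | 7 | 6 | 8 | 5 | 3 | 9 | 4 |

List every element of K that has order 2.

{2, 3, 5, 6, 7, 8, 9}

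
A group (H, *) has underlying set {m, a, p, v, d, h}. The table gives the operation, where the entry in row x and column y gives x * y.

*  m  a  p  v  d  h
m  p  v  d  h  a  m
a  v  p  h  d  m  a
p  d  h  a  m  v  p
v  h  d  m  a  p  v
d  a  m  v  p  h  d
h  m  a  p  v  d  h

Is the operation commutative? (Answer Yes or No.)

Yes

Check whether the table is symmetric across its main diagonal.
Every entry (row x, col y) equals the entry (row y, col x), so H is abelian.
(In fact H ≅ the cyclic group Z_6.)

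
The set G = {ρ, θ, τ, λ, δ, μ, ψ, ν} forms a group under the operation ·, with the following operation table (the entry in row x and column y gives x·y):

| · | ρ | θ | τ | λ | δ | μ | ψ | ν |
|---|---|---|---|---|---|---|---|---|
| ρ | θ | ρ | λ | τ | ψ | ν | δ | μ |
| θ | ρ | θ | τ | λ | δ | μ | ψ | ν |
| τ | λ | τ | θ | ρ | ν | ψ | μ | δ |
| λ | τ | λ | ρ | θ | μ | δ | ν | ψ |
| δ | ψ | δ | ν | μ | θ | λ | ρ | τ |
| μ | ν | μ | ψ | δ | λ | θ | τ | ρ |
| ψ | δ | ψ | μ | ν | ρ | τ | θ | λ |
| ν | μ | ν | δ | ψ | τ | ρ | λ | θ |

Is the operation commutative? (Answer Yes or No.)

Yes

Check whether the table is symmetric across its main diagonal.
Every entry (row x, col y) equals the entry (row y, col x), so G is abelian.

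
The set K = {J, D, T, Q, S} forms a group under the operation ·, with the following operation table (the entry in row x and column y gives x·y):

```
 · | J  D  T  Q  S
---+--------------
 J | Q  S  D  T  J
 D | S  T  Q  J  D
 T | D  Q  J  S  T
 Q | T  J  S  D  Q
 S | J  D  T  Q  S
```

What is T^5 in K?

S

T^1 = T
T^2 = T·T = J
T^3 = J·T = D
T^4 = D·T = Q
T^5 = Q·T = S
(Structurally, K here is isomorphic to the cyclic group Z_5.)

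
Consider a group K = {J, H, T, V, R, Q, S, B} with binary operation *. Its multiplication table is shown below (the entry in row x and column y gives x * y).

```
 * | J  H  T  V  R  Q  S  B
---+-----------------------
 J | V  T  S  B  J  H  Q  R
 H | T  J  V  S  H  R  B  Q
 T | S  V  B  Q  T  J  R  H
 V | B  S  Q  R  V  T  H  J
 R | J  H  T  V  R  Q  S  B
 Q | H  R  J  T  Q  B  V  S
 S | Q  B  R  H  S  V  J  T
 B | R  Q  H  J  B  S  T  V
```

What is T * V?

Q

Read row T, column V: T * V = Q.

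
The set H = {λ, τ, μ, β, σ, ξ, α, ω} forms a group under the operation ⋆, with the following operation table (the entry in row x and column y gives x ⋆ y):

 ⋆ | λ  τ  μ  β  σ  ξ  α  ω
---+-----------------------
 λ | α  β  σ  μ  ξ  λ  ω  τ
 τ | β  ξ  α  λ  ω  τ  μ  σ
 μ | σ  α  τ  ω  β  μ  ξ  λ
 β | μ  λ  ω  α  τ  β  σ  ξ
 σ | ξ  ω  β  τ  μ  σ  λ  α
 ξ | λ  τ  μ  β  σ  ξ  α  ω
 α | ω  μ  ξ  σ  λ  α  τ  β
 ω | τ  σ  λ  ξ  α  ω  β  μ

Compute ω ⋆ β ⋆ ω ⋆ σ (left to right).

α

ω ⋆ β = ξ
ξ ⋆ ω = ω
ω ⋆ σ = α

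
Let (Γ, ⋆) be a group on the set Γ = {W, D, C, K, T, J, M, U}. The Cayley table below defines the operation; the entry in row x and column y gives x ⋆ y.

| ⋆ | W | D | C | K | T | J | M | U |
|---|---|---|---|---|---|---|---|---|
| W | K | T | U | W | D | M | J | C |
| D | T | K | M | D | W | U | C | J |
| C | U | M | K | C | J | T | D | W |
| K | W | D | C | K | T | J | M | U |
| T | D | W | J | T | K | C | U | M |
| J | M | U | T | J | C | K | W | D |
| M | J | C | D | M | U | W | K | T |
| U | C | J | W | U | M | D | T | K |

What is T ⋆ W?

Read row T, column W: T ⋆ W = D.

D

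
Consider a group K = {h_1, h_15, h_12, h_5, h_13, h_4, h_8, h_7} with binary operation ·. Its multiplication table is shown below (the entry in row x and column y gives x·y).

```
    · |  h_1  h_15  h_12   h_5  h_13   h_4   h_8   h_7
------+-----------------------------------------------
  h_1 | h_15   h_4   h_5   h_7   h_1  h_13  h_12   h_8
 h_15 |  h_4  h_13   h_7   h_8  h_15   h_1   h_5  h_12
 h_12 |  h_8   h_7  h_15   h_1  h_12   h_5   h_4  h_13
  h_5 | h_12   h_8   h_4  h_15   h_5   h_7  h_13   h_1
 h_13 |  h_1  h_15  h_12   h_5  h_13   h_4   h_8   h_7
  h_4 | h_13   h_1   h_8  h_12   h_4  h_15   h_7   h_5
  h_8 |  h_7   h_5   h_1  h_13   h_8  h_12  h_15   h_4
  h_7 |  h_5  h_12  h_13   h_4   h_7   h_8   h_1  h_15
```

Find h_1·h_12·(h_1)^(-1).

The identity is h_13. In row h_1, the entry h_13 sits in column h_4, so h_1^(-1) = h_4.
h_1·h_12 = h_5
h_5·h_4 = h_7

h_7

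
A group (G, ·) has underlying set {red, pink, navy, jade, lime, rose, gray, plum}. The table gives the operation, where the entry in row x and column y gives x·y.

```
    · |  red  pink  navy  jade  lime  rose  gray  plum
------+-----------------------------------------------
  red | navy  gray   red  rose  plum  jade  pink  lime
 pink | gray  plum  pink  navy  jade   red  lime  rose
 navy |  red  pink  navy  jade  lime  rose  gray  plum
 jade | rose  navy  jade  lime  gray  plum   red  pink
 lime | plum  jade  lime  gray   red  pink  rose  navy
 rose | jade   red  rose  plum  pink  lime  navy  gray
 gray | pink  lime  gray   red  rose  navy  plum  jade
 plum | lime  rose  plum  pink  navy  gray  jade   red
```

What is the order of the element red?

The identity element is navy (its row matches the header).
red^1 = red
red^2 = red·red = navy
The first power of red equal to the identity is red^2, so ord(red) = 2.

2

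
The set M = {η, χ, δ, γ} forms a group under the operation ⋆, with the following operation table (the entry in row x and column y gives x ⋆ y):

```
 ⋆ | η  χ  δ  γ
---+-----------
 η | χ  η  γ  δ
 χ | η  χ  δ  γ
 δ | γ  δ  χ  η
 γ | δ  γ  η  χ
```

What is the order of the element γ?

The identity element is χ (its row matches the header).
γ^1 = γ
γ^2 = γ ⋆ γ = χ
The first power of γ equal to the identity is γ^2, so ord(γ) = 2.

2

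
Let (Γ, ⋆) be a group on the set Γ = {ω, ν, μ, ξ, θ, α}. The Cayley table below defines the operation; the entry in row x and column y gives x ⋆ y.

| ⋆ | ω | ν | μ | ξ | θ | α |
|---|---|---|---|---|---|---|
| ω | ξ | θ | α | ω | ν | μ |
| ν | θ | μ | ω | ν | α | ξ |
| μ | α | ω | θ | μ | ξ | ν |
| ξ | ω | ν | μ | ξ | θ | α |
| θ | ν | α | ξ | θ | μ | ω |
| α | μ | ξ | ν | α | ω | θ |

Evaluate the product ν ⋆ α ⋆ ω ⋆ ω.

ν ⋆ α = ξ
ξ ⋆ ω = ω
ω ⋆ ω = ξ

ξ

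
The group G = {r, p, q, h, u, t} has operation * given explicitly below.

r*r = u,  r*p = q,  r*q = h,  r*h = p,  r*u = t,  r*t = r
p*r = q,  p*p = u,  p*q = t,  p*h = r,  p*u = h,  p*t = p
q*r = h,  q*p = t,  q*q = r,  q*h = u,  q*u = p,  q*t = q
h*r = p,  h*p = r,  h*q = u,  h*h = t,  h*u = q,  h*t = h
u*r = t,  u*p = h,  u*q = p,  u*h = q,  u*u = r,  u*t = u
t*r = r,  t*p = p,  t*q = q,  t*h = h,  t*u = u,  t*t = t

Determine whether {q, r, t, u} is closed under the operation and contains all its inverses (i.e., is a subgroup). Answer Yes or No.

No

q * r = h, which is not in {q, r, t, u}.
The subset is not closed under *, so it is not a subgroup.
(Structurally, G here is isomorphic to the cyclic group Z_6.)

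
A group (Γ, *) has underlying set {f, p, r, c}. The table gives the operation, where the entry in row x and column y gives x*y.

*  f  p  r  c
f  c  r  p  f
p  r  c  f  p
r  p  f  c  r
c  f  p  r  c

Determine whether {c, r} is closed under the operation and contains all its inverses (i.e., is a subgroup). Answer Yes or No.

Yes

{c, r} contains the identity c.
Checking products: every product of two elements of {c, r} (read from the table) lies in {c, r}, so the set is closed.
In a finite group, a nonempty closed subset is a subgroup. So {c, r} ≤ Γ.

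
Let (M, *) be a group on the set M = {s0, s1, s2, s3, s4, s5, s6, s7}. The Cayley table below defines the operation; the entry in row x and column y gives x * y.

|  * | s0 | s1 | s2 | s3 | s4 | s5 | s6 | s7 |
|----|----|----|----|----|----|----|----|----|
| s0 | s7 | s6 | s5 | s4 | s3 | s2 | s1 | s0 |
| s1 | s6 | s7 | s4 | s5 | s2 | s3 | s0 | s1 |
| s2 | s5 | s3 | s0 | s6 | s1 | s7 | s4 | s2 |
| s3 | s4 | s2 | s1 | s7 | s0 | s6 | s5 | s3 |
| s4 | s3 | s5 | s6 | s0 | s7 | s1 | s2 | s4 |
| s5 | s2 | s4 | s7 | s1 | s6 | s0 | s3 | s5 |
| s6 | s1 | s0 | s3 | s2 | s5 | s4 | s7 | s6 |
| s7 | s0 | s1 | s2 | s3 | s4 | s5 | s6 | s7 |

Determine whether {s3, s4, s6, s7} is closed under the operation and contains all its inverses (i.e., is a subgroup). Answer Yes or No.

No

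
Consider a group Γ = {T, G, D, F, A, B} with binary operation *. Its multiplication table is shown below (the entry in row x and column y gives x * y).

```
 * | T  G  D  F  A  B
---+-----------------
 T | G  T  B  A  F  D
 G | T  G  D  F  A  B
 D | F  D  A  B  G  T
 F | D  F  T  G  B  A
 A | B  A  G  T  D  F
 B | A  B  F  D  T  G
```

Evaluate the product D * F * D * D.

D * F = B
B * D = F
F * D = T

T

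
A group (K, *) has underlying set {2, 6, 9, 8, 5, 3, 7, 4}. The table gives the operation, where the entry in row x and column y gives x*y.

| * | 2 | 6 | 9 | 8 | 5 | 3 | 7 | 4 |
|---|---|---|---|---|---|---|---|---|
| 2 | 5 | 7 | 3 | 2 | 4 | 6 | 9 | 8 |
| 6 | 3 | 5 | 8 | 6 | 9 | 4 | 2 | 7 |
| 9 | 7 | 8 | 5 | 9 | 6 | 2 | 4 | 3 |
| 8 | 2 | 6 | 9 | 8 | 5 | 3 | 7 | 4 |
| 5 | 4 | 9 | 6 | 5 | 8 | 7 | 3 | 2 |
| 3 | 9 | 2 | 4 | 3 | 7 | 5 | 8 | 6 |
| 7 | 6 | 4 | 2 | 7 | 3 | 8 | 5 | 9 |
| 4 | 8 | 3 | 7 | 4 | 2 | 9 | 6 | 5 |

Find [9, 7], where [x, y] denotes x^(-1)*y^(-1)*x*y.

Identity is 8; from the table 9^(-1) = 6 and 7^(-1) = 3.
6*3 = 4
4*9 = 7
7*7 = 5

5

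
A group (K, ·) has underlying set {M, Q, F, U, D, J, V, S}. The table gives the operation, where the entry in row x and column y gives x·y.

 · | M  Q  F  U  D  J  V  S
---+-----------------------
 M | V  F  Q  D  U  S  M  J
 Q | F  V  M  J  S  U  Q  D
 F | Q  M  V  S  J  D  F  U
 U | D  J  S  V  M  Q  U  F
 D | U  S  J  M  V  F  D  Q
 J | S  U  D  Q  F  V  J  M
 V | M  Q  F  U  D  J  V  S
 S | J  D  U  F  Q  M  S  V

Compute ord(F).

2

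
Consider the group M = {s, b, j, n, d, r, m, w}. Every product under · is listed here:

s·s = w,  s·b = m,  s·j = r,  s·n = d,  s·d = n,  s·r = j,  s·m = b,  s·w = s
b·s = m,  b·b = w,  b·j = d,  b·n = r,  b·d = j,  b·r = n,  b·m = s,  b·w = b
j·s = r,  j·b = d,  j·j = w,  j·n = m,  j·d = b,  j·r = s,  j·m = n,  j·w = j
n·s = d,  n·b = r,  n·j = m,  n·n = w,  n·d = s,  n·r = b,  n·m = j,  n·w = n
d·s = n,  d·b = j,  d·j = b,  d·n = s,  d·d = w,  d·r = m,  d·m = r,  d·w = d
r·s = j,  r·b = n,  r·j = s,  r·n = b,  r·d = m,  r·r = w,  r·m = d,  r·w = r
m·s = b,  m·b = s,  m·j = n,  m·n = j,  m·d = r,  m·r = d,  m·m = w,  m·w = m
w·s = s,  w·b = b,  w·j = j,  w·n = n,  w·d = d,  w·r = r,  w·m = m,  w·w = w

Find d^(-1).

First locate the identity: row w matches the header, so w is the identity.
Scan row d for w: d·d = w. Hence d^(-1) = d.
(Structurally, M here is isomorphic to the elementary abelian group (Z_2)^3.)

d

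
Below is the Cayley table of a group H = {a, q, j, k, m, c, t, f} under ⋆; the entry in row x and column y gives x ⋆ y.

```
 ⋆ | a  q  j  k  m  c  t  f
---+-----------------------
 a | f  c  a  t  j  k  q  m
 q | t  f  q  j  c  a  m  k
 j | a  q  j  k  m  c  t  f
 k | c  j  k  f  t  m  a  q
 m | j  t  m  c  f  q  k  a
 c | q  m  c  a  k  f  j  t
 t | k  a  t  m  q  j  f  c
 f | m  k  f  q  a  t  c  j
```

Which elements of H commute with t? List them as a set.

{c, f, j, t}

Compare row t with column t entry by entry.
f ⋆ t = c = t ⋆ f, so f commutes with t.
a ⋆ t = q but t ⋆ a = k, so a does not.
Collecting the elements that commute with t: C(t) = {c, f, j, t}.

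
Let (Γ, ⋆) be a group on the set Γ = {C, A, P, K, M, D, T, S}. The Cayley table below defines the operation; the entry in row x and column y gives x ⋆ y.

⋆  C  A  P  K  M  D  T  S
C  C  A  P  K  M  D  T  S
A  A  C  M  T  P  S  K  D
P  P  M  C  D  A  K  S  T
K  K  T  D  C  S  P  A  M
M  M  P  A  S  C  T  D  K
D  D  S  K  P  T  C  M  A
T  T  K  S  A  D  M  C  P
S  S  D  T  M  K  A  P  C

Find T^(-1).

First locate the identity: row C matches the header, so C is the identity.
Scan row T for C: T ⋆ T = C. Hence T^(-1) = T.

T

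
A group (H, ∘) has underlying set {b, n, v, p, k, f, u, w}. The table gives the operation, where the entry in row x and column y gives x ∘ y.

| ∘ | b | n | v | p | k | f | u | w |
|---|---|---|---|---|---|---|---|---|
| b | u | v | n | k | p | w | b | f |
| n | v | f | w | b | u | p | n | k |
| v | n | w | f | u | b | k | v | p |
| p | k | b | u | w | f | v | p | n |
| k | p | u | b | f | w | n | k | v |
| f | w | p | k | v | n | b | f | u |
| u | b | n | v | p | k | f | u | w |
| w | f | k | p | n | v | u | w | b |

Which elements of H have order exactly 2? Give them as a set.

Identity is u. Compute the order of each non-identity element by repeated multiplication:
  b: b → u  (order 2)
  n: n → f → p → b → v → w → k → u  (order 8)
  v: v → f → k → b → n → w → p → u  (order 8)
  p: p → w → n → b → k → f → v → u  (order 8)
  k: k → w → v → b → p → f → n → u  (order 8)
  f: f → b → w → u  (order 4)
  w: w → b → f → u  (order 4)
Elements of order 2: {b}.

{b}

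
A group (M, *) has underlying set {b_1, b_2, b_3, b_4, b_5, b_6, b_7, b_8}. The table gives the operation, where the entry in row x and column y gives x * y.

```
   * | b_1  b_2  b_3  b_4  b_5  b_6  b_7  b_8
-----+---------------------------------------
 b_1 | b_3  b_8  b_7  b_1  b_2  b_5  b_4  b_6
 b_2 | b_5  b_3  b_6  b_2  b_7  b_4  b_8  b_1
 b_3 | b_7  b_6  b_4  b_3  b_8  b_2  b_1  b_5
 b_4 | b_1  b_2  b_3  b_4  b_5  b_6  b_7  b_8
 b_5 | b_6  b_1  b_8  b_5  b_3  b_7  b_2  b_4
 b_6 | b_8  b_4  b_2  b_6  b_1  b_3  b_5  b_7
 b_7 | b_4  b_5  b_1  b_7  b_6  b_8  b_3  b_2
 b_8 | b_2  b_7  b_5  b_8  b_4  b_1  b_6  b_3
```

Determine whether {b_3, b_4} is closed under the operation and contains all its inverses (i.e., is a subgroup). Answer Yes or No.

{b_3, b_4} contains the identity b_4.
Checking products: every product of two elements of {b_3, b_4} (read from the table) lies in {b_3, b_4}, so the set is closed.
In a finite group, a nonempty closed subset is a subgroup. So {b_3, b_4} ≤ M.

Yes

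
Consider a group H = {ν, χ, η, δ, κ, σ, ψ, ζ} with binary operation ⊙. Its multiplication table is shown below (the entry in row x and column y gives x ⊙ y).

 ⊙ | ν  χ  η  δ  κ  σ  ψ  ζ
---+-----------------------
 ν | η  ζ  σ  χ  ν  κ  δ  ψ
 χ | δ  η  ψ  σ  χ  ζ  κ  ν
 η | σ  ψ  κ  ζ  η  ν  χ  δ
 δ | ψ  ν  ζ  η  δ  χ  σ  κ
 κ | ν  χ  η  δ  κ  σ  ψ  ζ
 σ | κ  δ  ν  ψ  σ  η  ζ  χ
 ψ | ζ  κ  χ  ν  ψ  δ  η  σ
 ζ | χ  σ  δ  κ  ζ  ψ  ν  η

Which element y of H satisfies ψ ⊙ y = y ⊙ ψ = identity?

χ

First locate the identity: row κ matches the header, so κ is the identity.
Scan row ψ for κ: ψ ⊙ χ = κ. Hence ψ^(-1) = χ.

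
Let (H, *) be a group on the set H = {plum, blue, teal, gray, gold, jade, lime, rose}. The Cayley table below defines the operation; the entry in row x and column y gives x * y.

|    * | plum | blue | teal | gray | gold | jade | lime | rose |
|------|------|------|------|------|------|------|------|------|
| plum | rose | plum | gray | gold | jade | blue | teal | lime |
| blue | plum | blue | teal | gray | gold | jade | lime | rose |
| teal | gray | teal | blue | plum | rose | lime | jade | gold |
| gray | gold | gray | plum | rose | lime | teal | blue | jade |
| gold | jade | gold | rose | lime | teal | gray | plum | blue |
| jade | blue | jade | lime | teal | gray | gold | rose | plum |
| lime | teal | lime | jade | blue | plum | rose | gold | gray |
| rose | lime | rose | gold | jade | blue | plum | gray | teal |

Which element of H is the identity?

The identity e satisfies e * x = x for all x, so its row in the table reproduces the column headers.
Row blue reads: plum, blue, teal, gray, gold, jade, lime, rose — exactly the header order. So blue is the identity.

blue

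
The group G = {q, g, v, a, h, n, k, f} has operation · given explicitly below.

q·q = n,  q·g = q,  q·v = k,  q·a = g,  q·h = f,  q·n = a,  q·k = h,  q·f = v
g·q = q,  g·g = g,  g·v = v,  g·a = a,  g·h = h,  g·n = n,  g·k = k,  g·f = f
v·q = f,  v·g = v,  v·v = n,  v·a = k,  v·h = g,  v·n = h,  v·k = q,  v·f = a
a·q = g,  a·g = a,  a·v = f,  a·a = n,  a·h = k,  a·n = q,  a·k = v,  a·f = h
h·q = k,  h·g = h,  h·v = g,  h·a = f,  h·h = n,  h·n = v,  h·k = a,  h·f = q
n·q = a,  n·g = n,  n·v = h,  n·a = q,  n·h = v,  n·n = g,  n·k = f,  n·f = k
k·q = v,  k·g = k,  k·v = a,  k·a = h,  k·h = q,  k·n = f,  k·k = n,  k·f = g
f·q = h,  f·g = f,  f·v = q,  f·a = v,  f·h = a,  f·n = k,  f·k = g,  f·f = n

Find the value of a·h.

k

Read row a, column h: a·h = k.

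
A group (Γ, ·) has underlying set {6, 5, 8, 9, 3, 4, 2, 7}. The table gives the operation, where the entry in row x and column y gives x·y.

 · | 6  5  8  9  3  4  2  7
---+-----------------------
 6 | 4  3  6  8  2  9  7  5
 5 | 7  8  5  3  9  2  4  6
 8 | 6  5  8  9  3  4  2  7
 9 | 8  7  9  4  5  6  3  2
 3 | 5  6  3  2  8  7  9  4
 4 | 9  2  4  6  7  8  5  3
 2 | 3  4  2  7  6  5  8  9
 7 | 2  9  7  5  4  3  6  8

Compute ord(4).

The identity element is 8 (its row matches the header).
4^1 = 4
4^2 = 4·4 = 8
The first power of 4 equal to the identity is 4^2, so ord(4) = 2.

2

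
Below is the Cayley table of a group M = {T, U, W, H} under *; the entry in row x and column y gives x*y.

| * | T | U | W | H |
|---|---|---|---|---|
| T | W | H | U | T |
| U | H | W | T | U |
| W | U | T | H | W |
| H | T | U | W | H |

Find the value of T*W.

Read row T, column W: T*W = U.

U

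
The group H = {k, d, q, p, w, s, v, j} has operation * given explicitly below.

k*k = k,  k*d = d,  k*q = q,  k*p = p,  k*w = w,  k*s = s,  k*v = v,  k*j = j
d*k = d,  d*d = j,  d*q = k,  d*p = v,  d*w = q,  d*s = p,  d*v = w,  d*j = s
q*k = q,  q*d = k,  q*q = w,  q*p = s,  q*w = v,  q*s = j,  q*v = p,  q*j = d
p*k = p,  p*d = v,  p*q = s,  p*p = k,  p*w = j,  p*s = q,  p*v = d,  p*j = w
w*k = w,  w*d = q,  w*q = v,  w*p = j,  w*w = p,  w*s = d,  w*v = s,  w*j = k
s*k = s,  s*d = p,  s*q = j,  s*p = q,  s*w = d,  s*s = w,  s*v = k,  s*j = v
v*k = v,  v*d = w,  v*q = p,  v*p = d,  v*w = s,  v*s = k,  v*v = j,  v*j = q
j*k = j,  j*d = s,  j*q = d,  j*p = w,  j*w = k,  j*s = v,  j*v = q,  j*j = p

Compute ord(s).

8

The identity element is k (its row matches the header).
s^1 = s
s^2 = s * s = w
s^3 = w * s = d
s^4 = d * s = p
s^5 = p * s = q
s^6 = q * s = j
s^7 = j * s = v
s^8 = v * s = k
The first power of s equal to the identity is s^8, so ord(s) = 8.
(Structurally, H here is isomorphic to the cyclic group Z_8.)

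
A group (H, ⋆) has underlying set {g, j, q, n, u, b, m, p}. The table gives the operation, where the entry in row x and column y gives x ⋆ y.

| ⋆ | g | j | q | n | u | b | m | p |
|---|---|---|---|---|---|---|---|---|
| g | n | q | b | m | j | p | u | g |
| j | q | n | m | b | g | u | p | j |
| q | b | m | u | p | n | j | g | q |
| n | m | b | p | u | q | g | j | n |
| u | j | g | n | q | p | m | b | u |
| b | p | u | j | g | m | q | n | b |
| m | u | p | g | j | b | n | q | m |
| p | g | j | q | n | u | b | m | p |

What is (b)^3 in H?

b^1 = b
b^2 = b ⋆ b = q
b^3 = q ⋆ b = j

j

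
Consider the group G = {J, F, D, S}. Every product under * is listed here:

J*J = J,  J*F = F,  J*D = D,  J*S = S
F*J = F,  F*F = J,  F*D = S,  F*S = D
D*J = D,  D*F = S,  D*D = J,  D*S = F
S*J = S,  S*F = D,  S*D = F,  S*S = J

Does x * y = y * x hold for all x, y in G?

Check whether the table is symmetric across its main diagonal.
Every entry (row x, col y) equals the entry (row y, col x), so G is abelian.

Yes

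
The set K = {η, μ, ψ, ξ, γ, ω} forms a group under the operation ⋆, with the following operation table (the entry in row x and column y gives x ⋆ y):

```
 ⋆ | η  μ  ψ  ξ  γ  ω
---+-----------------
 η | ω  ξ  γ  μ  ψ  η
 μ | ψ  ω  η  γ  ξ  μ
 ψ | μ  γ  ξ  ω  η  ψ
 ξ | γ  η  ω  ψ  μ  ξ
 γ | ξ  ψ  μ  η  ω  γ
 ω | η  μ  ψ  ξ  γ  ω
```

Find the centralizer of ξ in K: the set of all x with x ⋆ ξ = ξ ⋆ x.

{ξ, ψ, ω}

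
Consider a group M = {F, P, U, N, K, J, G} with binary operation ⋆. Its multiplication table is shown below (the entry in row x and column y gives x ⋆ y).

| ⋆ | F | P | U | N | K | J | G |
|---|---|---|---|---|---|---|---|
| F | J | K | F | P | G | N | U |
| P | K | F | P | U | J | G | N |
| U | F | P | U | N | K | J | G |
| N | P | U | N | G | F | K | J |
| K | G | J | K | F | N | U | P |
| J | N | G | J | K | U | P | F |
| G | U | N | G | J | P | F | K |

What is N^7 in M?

U

N^1 = N
N^2 = N ⋆ N = G
N^3 = G ⋆ N = J
N^4 = J ⋆ N = K
N^5 = K ⋆ N = F
N^6 = F ⋆ N = P
N^7 = P ⋆ N = U
(Structurally, M here is isomorphic to the cyclic group Z_7.)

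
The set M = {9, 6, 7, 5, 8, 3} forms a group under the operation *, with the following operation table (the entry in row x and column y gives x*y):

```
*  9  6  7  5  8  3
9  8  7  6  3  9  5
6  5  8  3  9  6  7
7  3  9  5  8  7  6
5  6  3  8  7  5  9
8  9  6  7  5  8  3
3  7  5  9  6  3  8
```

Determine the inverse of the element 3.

3

First locate the identity: row 8 matches the header, so 8 is the identity.
Scan row 3 for 8: 3*3 = 8. Hence 3^(-1) = 3.
(Structurally, M here is isomorphic to the symmetric group S_3.)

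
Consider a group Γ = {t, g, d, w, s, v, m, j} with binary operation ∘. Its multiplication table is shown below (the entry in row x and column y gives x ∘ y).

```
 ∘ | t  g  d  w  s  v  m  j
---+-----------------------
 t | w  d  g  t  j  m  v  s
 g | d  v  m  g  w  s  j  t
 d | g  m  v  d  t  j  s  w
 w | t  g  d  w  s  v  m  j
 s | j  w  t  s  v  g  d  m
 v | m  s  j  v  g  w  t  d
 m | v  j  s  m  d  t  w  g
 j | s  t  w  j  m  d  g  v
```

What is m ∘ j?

g

Read row m, column j: m ∘ j = g.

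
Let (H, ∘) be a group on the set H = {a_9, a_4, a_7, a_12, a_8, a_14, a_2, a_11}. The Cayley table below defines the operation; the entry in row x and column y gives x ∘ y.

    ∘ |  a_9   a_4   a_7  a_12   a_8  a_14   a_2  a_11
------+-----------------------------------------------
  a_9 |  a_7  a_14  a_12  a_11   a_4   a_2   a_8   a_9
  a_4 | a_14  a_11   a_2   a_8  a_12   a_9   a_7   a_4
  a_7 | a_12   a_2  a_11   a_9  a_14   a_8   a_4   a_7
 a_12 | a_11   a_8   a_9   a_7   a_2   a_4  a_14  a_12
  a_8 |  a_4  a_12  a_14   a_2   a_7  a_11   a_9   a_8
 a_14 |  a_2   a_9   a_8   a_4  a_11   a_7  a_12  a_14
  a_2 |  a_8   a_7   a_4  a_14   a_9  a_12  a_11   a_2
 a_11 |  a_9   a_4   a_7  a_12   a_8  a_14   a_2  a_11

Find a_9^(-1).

First locate the identity: row a_11 matches the header, so a_11 is the identity.
Scan row a_9 for a_11: a_9 ∘ a_12 = a_11. Hence a_9^(-1) = a_12.

a_12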